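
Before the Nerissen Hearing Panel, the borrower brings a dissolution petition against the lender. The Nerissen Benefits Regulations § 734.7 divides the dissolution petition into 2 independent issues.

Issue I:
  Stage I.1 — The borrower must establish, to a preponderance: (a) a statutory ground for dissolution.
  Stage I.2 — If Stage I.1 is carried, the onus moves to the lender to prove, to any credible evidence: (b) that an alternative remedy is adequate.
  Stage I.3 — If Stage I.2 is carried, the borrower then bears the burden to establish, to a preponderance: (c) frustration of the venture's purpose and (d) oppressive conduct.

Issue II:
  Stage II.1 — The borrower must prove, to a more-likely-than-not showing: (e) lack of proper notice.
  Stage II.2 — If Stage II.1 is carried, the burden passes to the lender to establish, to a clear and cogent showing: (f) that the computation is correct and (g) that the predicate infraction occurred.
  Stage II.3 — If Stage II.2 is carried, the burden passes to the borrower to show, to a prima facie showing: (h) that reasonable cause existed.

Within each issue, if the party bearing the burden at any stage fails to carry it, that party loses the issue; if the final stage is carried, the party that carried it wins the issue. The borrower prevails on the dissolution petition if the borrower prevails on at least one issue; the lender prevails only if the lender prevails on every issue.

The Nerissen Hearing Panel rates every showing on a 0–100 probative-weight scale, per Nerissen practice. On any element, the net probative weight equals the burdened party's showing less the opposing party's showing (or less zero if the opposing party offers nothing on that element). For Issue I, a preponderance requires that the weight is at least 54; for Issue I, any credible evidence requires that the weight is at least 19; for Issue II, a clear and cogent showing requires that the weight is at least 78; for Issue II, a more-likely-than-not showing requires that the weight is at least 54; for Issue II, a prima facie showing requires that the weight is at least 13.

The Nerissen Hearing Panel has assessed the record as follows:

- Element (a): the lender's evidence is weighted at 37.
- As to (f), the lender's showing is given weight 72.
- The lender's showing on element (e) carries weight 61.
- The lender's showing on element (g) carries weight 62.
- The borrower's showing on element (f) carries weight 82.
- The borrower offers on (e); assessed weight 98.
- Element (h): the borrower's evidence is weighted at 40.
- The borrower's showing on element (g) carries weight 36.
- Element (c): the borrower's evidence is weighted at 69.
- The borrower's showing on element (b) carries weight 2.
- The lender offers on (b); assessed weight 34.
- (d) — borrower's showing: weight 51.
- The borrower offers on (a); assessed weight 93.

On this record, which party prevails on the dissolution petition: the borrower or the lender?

— Issue I —
At Stage I.1 the borrower must meet a preponderance (weight is at least 54): on (a) the weight is 93 less the opposing 37 gives net 56, ≥ 54, so (a) meets the standard.
  The borrower carries Stage I.1; the lender now bears the burden.
At Stage I.2 the lender must meet any credible evidence (weight is at least 19): on (b) the weight is 34 less the opposing 2 gives net 32, which does reach 19, so (b) meets the standard.
  The lender carries Stage I.2; the borrower now bears the burden.
At Stage I.3 the borrower must meet a preponderance (weight is at least 54): on (c) the weight is 69, ≥ 54, so (c) meets the standard; on (d) the weight is 51, < 54, so (d) does not meet the standard.
  Stage I.3 not carried; the borrower fails its burden.
The lender prevails on this issue.
— Issue II —
At Stage II.1 the borrower must meet a more-likely-than-not showing (weight is at least 54): on (e) the weight is 98 less the opposing 61 gives net 37, < 54, so (e) does not meet the standard.
  Not every element is met, so the borrower fails to carry Stage II.1.
So the lender prevails on this issue.
Per-issue: Issue I → lender; Issue II → lender. The borrower must prevail on at least one issue; overall, the lender prevails.

lender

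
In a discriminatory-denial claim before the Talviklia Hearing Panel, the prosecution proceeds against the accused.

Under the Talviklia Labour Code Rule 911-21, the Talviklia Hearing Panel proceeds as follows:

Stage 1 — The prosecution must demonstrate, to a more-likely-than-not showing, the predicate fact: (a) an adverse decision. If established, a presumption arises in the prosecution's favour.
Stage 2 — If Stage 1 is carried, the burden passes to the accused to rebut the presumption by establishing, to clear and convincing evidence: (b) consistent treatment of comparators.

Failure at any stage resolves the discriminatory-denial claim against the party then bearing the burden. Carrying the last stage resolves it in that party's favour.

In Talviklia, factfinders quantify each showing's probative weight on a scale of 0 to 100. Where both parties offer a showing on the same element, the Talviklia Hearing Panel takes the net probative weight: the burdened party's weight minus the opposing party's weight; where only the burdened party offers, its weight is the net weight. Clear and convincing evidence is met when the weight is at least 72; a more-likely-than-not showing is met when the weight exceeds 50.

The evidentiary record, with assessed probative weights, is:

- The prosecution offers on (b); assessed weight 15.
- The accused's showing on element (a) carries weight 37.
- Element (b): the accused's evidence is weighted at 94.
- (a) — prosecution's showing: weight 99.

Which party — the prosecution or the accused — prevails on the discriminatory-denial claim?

accused

At Stage 1 the prosecution must meet a more-likely-than-not showing (weight exceeds 50): on (a) the weight is 99 less the opposing 37 gives net 62, which does exceed 50, so (a) meets the standard.
  Stage 1 is satisfied; the onus moves to the accused.
At Stage 2 the accused must meet clear and convincing evidence (weight is at least 72): on (b) the weight is 94 less the opposing 15 gives net 79, ≥ 72, so (b) meets the standard.
  Stage 2 carried; the final stage is satisfied.
With every stage satisfied, the accused prevails.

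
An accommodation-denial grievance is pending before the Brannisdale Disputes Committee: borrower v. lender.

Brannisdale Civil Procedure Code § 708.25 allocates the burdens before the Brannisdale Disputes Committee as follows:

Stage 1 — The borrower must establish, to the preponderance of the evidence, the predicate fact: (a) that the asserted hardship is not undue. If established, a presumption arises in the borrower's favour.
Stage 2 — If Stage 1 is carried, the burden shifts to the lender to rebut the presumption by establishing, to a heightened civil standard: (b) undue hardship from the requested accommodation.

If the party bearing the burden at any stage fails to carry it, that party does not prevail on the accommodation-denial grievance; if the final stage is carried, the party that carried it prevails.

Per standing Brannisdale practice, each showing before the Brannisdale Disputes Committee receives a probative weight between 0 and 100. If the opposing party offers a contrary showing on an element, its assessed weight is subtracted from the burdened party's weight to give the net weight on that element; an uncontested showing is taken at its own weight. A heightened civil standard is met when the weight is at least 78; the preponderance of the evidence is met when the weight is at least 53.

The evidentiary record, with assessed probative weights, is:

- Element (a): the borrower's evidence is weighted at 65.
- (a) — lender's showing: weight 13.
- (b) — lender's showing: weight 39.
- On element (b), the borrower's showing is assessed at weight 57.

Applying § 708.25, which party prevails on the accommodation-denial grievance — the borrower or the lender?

Stage 1 — burden on borrower; standard: the preponderance of the evidence (weight is at least 53).
    (a): 65 − 13 = 52 < 53 [not met]
  The borrower does not carry Stage 1.
The analysis ends at Stage 1; the lender prevails.

lender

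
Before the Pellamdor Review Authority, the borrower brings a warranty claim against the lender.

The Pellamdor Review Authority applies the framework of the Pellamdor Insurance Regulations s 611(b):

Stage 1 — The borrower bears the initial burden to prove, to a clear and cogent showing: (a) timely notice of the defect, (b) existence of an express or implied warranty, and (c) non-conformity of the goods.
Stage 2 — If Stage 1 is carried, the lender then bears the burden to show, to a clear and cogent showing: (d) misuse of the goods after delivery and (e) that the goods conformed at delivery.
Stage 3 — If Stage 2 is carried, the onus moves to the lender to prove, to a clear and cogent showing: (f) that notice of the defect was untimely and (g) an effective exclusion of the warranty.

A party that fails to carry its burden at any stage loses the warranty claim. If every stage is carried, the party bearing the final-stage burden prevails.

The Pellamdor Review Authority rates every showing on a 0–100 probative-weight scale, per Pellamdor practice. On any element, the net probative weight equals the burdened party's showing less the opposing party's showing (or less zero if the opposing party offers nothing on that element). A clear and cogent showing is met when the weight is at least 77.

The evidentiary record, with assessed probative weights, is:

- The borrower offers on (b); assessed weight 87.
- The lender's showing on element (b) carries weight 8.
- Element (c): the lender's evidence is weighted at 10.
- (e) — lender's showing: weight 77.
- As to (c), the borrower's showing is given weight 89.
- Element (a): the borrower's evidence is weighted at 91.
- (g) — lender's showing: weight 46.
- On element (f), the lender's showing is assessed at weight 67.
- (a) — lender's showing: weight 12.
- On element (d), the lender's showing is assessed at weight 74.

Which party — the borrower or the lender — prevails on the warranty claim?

borrower

Stage 1 — burden on borrower; standard: a clear and cogent showing (weight is at least 77).
    (a): 91 − 12 = 79 ≥ 77 [met]
    (b): 87 − 8 = 79 ≥ 77 [met]
    (c): 89 − 10 = 79 ≥ 77 [met]
  All elements met. The burden passes to the lender.
Stage 2 — burden on lender; standard: a clear and cogent showing (weight is at least 77).
    (d): 74 < 77 [not met]
    (e): 77 ≥ 77 [met]
  Stage 2 not carried; the lender fails its burden.
So the borrower prevails.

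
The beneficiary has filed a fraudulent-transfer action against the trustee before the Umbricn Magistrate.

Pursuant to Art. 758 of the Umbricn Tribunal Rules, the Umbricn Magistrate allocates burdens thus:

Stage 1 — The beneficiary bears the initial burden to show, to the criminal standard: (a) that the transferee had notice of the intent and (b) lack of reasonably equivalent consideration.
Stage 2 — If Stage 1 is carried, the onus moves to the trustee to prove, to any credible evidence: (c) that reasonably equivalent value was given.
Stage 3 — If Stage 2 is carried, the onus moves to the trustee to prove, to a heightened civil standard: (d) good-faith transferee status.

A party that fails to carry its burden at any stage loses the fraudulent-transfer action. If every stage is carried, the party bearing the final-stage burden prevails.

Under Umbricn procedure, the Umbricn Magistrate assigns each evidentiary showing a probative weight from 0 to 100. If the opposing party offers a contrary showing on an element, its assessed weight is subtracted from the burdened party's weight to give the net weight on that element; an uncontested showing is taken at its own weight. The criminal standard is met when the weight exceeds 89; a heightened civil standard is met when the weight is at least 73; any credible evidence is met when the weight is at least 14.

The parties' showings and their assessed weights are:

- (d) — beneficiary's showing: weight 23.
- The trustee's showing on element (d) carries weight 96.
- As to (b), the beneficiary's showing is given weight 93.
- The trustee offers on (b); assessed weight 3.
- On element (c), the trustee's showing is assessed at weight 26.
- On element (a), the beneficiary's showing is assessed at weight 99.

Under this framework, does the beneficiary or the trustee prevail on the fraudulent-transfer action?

Stage 1 — burden on beneficiary; standard: the criminal standard (weight exceeds 89).
    (a): 99 > 89 [met]
    (b): 93 − 3 = 90 > 89 [met]
  The beneficiary carries Stage 1; the trustee now bears the burden.
Stage 2 — burden on trustee; standard: any credible evidence (weight is at least 14).
    (c): 26 ≥ 14 [met]
  Stage 2 is satisfied; the trustee continues to bear the burden.
Stage 3 — burden on trustee; standard: a heightened civil standard (weight is at least 73).
    (d): 96 − 23 = 73 ≥ 73 [met]
  The trustee carries the last stage.
With every stage satisfied, the trustee prevails.

trustee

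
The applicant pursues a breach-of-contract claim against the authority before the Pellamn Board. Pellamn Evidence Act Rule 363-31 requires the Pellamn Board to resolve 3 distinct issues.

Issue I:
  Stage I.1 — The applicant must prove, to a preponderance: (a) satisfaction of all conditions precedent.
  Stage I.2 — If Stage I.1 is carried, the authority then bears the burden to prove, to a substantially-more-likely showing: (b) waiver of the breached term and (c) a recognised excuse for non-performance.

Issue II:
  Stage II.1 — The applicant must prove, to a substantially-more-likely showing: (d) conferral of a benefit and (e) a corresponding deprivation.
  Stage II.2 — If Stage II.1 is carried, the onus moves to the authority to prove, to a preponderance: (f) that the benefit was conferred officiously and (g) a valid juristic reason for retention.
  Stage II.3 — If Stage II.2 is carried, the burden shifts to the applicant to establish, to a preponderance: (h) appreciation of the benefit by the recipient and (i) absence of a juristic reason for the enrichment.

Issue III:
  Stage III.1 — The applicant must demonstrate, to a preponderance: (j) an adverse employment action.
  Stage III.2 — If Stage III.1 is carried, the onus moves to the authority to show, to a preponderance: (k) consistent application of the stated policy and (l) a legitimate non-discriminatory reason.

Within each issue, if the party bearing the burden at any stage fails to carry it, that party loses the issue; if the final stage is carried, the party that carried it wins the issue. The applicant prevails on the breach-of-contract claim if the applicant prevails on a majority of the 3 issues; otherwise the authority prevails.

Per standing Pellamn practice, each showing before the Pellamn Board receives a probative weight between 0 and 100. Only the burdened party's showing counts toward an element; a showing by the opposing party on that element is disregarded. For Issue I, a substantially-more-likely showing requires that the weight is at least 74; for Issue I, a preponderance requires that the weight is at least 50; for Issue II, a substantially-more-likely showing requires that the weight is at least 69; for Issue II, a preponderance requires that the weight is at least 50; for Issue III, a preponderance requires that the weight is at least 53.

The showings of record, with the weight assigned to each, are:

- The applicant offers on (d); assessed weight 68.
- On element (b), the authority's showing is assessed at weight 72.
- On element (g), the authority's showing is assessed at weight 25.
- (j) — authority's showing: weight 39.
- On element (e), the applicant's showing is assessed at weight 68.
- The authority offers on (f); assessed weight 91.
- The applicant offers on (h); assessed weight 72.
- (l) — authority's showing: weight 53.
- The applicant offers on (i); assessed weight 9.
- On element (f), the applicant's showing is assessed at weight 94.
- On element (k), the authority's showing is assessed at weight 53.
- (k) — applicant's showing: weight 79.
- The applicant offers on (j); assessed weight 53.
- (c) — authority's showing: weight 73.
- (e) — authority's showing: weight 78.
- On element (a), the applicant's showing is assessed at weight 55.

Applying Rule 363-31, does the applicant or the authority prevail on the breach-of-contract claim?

— Issue I —
Stage I.1 (applicant, a preponderance, weight is at least 50): (a) 55 ≥ 50 — meets.
  Stage I.1 carried; the burden shifts to the authority.
Stage I.2 (authority, a substantially-more-likely showing, weight is at least 74): (b) 72 < 74 — fails; (c) 73 < 74 — fails.
  Not every element is met, so the authority fails to carry Stage I.2.
The applicant prevails on this issue.
— Issue II —
Stage II.1 (applicant, a substantially-more-likely showing, weight is at least 69): (d) 68 < 69 — fails; (e) 68 (authority's 78 disregarded) < 69 — fails.
  Not every element is met, so the applicant fails to carry Stage II.1.
The analysis ends at Stage II.1; the authority prevails on this issue.
— Issue III —
Stage III.1 (applicant, a preponderance, weight is at least 53): (j) 53 (authority's 39 disregarded) ≥ 53 — meets.
  The applicant carries Stage III.1; the authority now bears the burden.
Stage III.2 (authority, a preponderance, weight is at least 53): (k) 53 (applicant's 79 disregarded) ≥ 53 — meets; (l) 53 ≥ 53 — meets.
  The authority carries the last stage.
Every stage carried; the authority prevails on this issue.
Per-issue: Issue I → applicant; Issue II → authority; Issue III → authority. The applicant must prevail on a majority of issues; overall, the authority prevails.

authority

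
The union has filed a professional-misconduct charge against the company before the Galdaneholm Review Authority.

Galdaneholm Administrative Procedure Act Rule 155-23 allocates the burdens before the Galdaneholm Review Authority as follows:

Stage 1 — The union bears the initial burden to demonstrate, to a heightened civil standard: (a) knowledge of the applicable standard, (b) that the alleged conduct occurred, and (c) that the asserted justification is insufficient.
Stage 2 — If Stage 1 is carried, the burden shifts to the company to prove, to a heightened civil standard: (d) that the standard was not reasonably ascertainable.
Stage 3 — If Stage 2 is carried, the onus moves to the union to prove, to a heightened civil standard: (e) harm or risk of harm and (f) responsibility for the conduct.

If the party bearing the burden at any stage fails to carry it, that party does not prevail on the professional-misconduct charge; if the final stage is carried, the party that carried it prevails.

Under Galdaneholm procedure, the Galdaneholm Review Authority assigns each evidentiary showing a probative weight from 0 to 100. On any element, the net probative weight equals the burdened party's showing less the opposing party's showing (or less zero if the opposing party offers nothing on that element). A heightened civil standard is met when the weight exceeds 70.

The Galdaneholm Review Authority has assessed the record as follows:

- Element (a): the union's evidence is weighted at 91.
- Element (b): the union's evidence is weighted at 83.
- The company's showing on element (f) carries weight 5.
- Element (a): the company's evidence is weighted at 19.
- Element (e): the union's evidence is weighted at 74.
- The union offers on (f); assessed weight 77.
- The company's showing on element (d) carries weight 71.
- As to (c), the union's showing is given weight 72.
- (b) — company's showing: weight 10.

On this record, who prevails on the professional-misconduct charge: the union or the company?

union

Stage 1 (union, a heightened civil standard, weight exceeds 70): (a) net 91−19=72 > 70 — meets; (b) net 83−10=73 > 70 — meets; (c) 72 > 70 — meets.
  Stage 1 carried; the burden shifts to the company.
Stage 2 (company, a heightened civil standard, weight exceeds 70): (d) 71 > 70 — meets.
  The company carries Stage 2; the union now bears the burden.
Stage 3 (union, a heightened civil standard, weight exceeds 70): (e) 74 > 70 — meets; (f) net 77−5=72 > 70 — meets.
  The union carries the last stage.
All stages carried — the union prevails.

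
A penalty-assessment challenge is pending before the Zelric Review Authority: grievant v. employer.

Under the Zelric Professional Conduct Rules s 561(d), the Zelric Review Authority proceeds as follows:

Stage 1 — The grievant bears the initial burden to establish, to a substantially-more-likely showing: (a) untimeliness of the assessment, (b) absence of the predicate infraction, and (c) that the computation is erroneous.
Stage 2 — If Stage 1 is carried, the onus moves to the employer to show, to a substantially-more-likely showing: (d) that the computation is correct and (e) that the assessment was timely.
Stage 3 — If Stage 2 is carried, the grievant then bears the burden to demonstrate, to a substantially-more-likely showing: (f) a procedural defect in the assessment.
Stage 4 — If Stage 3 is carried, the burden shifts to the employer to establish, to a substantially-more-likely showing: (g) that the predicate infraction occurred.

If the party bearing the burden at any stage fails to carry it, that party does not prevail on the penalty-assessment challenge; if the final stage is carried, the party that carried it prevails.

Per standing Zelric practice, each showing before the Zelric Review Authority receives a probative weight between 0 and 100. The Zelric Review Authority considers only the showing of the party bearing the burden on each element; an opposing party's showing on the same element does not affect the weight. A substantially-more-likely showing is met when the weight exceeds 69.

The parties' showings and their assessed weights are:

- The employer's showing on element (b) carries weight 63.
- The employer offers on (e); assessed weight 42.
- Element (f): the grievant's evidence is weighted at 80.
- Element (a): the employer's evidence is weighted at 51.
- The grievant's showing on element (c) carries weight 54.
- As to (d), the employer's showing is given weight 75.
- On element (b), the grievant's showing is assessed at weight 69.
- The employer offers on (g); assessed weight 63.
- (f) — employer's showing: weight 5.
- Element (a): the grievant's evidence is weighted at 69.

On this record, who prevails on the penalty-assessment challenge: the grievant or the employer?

employer

Stage 1 (grievant, a substantially-more-likely showing, weight exceeds 69): (a) 69 (employer's 51 disregarded) ≤ 69 — fails; (b) 69 (employer's 63 disregarded) ≤ 69 — fails; (c) 54 ≤ 69 — fails.
  The grievant does not carry Stage 1.
The employer prevails.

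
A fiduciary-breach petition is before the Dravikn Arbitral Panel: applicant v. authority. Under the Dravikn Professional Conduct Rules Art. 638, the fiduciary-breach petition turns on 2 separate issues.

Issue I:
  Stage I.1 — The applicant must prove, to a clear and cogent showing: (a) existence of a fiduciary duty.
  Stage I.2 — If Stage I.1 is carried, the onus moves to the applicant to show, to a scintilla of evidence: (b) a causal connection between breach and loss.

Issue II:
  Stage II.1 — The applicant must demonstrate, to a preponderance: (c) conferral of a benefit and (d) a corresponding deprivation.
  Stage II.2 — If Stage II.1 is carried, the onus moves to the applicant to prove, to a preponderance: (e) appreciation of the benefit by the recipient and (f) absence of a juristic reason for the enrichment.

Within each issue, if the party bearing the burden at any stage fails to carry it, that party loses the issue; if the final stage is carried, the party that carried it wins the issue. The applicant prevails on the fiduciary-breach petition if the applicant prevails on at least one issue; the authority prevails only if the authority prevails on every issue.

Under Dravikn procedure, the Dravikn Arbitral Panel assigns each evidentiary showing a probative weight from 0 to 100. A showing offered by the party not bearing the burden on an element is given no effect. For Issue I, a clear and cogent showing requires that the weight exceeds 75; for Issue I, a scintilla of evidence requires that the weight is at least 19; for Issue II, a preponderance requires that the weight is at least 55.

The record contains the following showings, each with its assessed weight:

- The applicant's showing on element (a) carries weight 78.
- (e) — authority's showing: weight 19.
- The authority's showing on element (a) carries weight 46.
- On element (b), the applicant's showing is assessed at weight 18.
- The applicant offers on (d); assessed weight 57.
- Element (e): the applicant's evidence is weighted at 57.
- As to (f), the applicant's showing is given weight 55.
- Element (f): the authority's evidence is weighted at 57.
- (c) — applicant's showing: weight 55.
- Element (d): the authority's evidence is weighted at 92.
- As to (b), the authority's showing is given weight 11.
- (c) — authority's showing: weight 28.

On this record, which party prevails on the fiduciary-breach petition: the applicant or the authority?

— Issue I —
Stage I.1 (applicant, a clear and cogent showing, weight exceeds 75): (a) 78 (authority's 46 disregarded) > 75 — meets.
  Stage I.1 carried; the burden remains with the applicant.
Stage I.2 (applicant, a scintilla of evidence, weight is at least 19): (b) 18 (authority's 11 disregarded) < 19 — fails.
  Not every element is met, so the applicant fails to carry Stage I.2.
The analysis ends at Stage I.2; the authority prevails on this issue.
— Issue II —
Stage II.1 — burden on applicant; standard: a preponderance (weight is at least 55).
    (c): 55 (authority's 28 disregarded) ≥ 55 [met]
    (d): 57 (authority's 92 disregarded) ≥ 55 [met]
  All elements met. The applicant retains the burden for Stage II.2.
Stage II.2 — burden on applicant; standard: a preponderance (weight is at least 55).
    (e): 57 (authority's 19 disregarded) ≥ 55 [met]
    (f): 55 (authority's 57 disregarded) ≥ 55 [met]
  Stage II.2 carried; the final stage is satisfied.
Every stage carried; the applicant prevails on this issue.
Per-issue: Issue I → authority; Issue II → applicant. The applicant must prevail on at least one issue; overall, the applicant prevails.

applicant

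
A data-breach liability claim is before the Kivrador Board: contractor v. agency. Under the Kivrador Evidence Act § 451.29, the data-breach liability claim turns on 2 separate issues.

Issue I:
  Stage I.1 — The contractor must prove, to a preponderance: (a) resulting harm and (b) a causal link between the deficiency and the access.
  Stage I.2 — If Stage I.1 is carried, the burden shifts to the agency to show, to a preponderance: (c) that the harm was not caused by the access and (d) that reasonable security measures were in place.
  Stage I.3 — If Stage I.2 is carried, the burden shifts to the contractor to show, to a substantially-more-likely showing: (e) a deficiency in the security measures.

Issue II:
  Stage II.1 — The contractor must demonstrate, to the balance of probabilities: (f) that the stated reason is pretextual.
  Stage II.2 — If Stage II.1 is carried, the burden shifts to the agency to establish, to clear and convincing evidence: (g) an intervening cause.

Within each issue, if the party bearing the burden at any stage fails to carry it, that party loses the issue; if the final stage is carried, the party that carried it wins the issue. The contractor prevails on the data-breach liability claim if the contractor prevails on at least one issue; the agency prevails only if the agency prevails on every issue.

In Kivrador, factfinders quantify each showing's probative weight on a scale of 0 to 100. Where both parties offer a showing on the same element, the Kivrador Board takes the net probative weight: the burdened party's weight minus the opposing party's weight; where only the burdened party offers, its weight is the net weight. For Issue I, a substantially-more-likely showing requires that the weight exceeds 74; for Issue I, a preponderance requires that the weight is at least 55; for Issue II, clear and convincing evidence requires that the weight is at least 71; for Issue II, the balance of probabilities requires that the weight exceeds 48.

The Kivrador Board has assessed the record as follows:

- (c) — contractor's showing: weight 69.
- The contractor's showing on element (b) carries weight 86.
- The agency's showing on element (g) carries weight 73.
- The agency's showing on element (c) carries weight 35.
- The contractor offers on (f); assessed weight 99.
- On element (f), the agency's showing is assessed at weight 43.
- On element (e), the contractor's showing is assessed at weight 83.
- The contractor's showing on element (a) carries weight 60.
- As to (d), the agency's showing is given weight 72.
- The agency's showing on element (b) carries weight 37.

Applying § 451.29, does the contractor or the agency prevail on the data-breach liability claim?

agency

— Issue I —
Stage I.1 — burden on contractor; standard: a preponderance (weight is at least 55).
    (a): 60 ≥ 55 [met]
    (b): 86 − 37 = 49 < 55 [not met]
  The contractor does not carry Stage I.1.
The agency prevails on this issue.
— Issue II —
At Stage II.1 the contractor must meet the balance of probabilities (weight exceeds 48): on (f) the weight is 99 less the opposing 43 gives net 56, > 48, so (f) meets the standard.
  Stage II.1 carried; the burden shifts to the agency.
At Stage II.2 the agency must meet clear and convincing evidence (weight is at least 71): on (g) the weight is 73, which does reach 71, so (g) meets the standard.
  The agency carries the last stage.
All stages carried — the agency prevails on this issue.
Per-issue: Issue I → agency; Issue II → agency. The contractor must prevail on at least one issue; overall, the agency prevails.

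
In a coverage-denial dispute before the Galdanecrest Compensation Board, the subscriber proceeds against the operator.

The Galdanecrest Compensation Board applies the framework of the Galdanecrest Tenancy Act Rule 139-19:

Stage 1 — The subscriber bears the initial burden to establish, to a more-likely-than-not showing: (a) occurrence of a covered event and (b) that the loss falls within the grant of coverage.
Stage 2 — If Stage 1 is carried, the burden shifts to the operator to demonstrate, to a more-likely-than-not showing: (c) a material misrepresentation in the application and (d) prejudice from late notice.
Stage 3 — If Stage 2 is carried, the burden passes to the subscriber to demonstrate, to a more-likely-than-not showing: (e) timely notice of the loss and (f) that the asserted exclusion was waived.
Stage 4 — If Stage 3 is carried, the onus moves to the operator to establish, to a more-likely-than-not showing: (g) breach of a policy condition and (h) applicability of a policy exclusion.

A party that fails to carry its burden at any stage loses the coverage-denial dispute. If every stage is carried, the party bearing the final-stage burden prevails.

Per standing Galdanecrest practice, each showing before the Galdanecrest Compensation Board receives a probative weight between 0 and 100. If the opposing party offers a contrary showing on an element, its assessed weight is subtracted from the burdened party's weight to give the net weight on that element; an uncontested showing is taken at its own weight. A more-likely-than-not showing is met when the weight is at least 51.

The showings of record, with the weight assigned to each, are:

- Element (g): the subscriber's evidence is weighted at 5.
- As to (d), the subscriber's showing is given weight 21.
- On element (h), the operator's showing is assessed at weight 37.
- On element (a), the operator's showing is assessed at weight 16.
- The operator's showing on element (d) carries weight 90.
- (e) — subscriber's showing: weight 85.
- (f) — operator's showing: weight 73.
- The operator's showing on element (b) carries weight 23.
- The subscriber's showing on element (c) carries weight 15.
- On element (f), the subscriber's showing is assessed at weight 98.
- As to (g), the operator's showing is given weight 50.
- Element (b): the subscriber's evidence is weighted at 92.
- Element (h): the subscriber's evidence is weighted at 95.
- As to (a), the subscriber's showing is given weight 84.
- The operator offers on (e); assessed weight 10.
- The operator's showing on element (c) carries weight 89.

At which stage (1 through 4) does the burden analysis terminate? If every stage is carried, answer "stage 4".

Stage 1 — burden on subscriber; standard: a more-likely-than-not showing (weight is at least 51).
    (a): 84 − 16 = 68 ≥ 51 [met]
    (b): 92 − 23 = 69 ≥ 51 [met]
  All elements met. The burden passes to the operator.
Stage 2 — burden on operator; standard: a more-likely-than-not showing (weight is at least 51).
    (c): 89 − 15 = 74 ≥ 51 [met]
    (d): 90 − 21 = 69 ≥ 51 [met]
  Stage 2 is satisfied; the onus moves to the subscriber.
Stage 3 — burden on subscriber; standard: a more-likely-than-not showing (weight is at least 51).
    (e): 85 − 10 = 75 ≥ 51 [met]
    (f): 98 − 73 = 25 < 51 [not met]
  The subscriber does not carry Stage 3.
The analysis ends at Stage 3; the operator prevails.

stage 3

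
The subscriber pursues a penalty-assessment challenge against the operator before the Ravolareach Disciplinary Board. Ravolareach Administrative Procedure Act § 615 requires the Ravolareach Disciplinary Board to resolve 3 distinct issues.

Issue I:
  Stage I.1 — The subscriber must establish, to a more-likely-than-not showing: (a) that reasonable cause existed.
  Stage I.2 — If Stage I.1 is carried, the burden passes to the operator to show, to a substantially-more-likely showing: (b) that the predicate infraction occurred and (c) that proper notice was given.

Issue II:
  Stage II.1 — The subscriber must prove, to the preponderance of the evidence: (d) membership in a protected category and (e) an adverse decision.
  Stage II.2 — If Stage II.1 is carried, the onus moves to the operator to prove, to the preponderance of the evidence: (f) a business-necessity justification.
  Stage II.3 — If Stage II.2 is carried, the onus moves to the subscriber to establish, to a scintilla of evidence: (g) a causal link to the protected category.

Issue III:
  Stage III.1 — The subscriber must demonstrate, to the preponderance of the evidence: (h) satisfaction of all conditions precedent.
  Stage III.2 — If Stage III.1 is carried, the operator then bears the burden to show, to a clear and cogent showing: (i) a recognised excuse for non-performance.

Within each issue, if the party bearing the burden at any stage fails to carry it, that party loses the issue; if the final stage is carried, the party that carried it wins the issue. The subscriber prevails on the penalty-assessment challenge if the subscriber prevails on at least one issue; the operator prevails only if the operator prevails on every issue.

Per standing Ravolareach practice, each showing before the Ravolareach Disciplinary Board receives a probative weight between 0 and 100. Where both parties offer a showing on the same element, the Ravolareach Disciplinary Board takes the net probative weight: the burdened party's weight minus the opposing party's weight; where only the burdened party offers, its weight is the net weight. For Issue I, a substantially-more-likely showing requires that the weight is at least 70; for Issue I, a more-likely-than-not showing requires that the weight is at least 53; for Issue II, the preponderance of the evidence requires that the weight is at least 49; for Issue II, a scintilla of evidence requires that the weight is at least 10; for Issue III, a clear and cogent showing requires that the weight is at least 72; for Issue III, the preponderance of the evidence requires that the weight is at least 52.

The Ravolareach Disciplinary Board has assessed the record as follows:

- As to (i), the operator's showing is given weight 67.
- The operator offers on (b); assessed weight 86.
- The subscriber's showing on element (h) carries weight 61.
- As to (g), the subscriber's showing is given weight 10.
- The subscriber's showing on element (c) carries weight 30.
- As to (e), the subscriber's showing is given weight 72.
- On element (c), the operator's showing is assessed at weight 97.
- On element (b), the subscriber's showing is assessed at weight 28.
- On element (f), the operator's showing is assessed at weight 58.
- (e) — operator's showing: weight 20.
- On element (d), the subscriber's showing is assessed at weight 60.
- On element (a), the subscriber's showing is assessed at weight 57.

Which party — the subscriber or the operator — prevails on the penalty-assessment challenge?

subscriber

— Issue I —
Stage I.1 (subscriber, a more-likely-than-not showing, weight is at least 53): (a) 57 ≥ 53 — meets.
  The subscriber carries Stage I.1; the operator now bears the burden.
Stage I.2 (operator, a substantially-more-likely showing, weight is at least 70): (b) net 86−28=58 < 70 — fails; (c) net 97−30=67 < 70 — fails.
  The operator does not carry Stage I.2.
So the subscriber prevails on this issue.
— Issue II —
At Stage II.1 the subscriber must meet the preponderance of the evidence (weight is at least 49): on (d) the weight is 60, which does reach 49, so (d) meets the standard; on (e) the weight is 72 less the opposing 20 gives net 52, ≥ 49, so (e) meets the standard.
  Stage II.1 is satisfied; the onus moves to the operator.
At Stage II.2 the operator must meet the preponderance of the evidence (weight is at least 49): on (f) the weight is 58, which does reach 49, so (f) meets the standard.
  All elements met. The burden passes to the subscriber.
At Stage II.3 the subscriber must meet a scintilla of evidence (weight is at least 10): on (g) the weight is 10, which does reach 10, so (g) meets the standard.
  Stage II.3 carried; the final stage is satisfied.
With every stage satisfied, the subscriber prevails on this issue.
— Issue III —
Stage III.1 — burden on subscriber; standard: the preponderance of the evidence (weight is at least 52).
    (h): 61 ≥ 52 [met]
  Stage III.1 carried; the burden shifts to the operator.
Stage III.2 — burden on operator; standard: a clear and cogent showing (weight is at least 72).
    (i): 67 < 72 [not met]
  Stage III.2 not carried; the operator fails its burden.
The analysis ends at Stage III.2; the subscriber prevails on this issue.
Per-issue: Issue I → subscriber; Issue II → subscriber; Issue III → subscriber. The subscriber must prevail on at least one issue; overall, the subscriber prevails.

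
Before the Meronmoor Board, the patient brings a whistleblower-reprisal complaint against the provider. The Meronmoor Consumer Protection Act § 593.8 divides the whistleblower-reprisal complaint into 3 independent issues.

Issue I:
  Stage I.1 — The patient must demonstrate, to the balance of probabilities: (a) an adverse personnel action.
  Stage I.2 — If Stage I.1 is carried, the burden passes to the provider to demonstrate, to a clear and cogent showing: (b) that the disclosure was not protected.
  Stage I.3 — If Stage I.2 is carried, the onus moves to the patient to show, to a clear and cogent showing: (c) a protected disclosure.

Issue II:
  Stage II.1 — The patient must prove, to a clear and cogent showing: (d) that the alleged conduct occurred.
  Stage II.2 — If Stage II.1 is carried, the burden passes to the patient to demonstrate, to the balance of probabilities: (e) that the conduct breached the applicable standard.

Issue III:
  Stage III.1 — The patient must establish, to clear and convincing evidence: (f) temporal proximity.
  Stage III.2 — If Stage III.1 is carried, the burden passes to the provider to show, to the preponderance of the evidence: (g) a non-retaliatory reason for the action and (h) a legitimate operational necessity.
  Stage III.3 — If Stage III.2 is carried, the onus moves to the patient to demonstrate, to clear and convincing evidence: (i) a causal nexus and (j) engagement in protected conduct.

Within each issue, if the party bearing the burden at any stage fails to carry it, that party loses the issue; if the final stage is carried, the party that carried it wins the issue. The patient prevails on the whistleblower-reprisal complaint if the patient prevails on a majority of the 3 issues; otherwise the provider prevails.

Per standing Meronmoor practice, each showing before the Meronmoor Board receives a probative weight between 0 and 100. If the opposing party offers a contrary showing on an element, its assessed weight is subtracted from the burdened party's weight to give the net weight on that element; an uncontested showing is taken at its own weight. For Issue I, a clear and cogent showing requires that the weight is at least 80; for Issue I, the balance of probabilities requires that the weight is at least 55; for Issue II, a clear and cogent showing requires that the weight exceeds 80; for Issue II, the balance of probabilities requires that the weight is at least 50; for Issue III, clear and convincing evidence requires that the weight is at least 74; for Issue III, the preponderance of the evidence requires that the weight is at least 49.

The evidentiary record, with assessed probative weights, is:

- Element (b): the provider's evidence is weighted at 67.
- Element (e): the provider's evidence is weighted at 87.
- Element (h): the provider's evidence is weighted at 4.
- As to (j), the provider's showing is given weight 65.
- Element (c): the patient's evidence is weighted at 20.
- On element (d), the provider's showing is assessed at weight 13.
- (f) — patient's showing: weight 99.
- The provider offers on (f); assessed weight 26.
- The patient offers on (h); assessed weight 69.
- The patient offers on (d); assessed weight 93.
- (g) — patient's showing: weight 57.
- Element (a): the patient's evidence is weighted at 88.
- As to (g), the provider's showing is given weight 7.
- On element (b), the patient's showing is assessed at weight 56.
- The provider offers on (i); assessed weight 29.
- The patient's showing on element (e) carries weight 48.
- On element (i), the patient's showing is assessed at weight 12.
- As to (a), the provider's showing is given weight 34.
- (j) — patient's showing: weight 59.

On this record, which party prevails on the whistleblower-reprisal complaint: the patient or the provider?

provider

— Issue I —
Stage I.1 (patient, the balance of probabilities, weight is at least 55): (a) net 88−34=54 < 55 — fails.
  Not every element is met, so the patient fails to carry Stage I.1.
The analysis ends at Stage I.1; the provider prevails on this issue.
— Issue II —
At Stage II.1 the patient must meet a clear and cogent showing (weight exceeds 80): on (d) the weight is 93 less the opposing 13 gives net 80, which does not exceed 80, so (d) does not meet the standard.
  Stage II.1 not carried; the patient fails its burden.
The analysis ends at Stage II.1; the provider prevails on this issue.
— Issue III —
At Stage III.1 the patient must meet clear and convincing evidence (weight is at least 74): on (f) the weight is 99 less the opposing 26 gives net 73, < 74, so (f) does not meet the standard.
  Stage III.1 not carried; the patient fails its burden.
The provider prevails on this issue.
Per-issue: Issue I → provider; Issue II → provider; Issue III → provider. The patient must prevail on a majority of issues; overall, the provider prevails.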